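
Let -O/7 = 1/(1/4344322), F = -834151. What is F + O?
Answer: -31244405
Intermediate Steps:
O = -30410254 (O = -7/(1/4344322) = -7/1/4344322 = -7*4344322 = -30410254)
F + O = -834151 - 30410254 = -31244405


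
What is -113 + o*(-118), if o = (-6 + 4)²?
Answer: -585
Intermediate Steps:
o = 4 (o = (-2)² = 4)
-113 + o*(-118) = -113 + 4*(-118) = -113 - 472 = -585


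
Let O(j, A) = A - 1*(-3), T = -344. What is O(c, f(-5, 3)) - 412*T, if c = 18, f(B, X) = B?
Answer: 141726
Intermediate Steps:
O(j, A) = 3 + A (O(j, A) = A + 3 = 3 + A)
O(c, f(-5, 3)) - 412*T = (3 - 5) - 412*(-344) = -2 + 141728 = 141726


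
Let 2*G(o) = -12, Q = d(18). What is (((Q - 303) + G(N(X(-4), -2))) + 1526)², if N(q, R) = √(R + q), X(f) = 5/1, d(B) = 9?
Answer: 1503076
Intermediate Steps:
X(f) = 5 (X(f) = 5*1 = 5)
Q = 9
G(o) = -6 (G(o) = (½)*(-12) = -6)
(((Q - 303) + G(N(X(-4), -2))) + 1526)² = (((9 - 303) - 6) + 1526)² = ((-294 - 6) + 1526)² = (-300 + 1526)² = 1226² = 1503076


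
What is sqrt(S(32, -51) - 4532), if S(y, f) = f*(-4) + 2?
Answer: I*sqrt(4326) ≈ 65.772*I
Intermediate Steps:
S(y, f) = 2 - 4*f (S(y, f) = -4*f + 2 = 2 - 4*f)
sqrt(S(32, -51) - 4532) = sqrt((2 - 4*(-51)) - 4532) = sqrt((2 + 204) - 4532) = sqrt(206 - 4532) = sqrt(-4326) = I*sqrt(4326)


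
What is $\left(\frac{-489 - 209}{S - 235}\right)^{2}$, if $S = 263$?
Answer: $\frac{121801}{196} \approx 621.43$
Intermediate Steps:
$\left(\frac{-489 - 209}{S - 235}\right)^{2} = \left(\frac{-489 - 209}{263 - 235}\right)^{2} = \left(- \frac{698}{28}\right)^{2} = \left(\left(-698\right) \frac{1}{28}\right)^{2} = \left(- \frac{349}{14}\right)^{2} = \frac{121801}{196}$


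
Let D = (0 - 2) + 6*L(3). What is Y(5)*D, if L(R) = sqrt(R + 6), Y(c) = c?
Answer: 80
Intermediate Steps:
L(R) = sqrt(6 + R)
D = 16 (D = (0 - 2) + 6*sqrt(6 + 3) = -2 + 6*sqrt(9) = -2 + 6*3 = -2 + 18 = 16)
Y(5)*D = 5*16 = 80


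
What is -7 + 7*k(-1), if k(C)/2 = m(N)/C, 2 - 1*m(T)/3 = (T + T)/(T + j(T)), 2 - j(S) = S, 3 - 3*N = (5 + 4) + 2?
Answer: -203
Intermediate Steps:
N = -8/3 (N = 1 - ((5 + 4) + 2)/3 = 1 - (9 + 2)/3 = 1 - ⅓*11 = 1 - 11/3 = -8/3 ≈ -2.6667)
j(S) = 2 - S
m(T) = 6 - 3*T (m(T) = 6 - 3*(T + T)/(T + (2 - T)) = 6 - 3*2*T/2 = 6 - 3*T)
k(C) = 28/C (k(C) = 2*((6 - 3*(-8/3))/C) = 2*((6 + 8)/C) = 2*(14/C) = 28/C)
-7 + 7*k(-1) = -7 + 7*(28/(-1)) = -7 + 7*(28*(-1)) = -7 + 7*(-28) = -7 - 196 = -203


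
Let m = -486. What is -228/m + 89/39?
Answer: 2897/1053 ≈ 2.7512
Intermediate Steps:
-228/m + 89/39 = -228/(-486) + 89/39 = -228*(-1/486) + 89*(1/39) = 38/81 + 89/39 = 2897/1053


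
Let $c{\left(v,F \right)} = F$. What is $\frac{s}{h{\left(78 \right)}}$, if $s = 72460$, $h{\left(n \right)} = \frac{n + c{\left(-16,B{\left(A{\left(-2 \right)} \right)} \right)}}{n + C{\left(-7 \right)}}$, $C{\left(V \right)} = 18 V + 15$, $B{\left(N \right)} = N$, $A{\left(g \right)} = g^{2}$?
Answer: $- \frac{1195590}{41} \approx -29161.0$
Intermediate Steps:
$C{\left(V \right)} = 15 + 18 V$
$h{\left(n \right)} = \frac{4 + n}{-111 + n}$ ($h{\left(n \right)} = \frac{n + \left(-2\right)^{2}}{n + \left(15 + 18 \left(-7\right)\right)} = \frac{n + 4}{n + \left(15 - 126\right)} = \frac{4 + n}{n - 111} = \frac{4 + n}{-111 + n}$)
$\frac{s}{h{\left(78 \right)}} = \frac{72460}{\frac{1}{-111 + 78} \left(4 + 78\right)} = \frac{72460}{\frac{1}{-33} \cdot 82} = \frac{72460}{\left(- \frac{1}{33}\right) 82} = \frac{72460}{- \frac{82}{33}} = 72460 \left(- \frac{33}{82}\right) = - \frac{1195590}{41}$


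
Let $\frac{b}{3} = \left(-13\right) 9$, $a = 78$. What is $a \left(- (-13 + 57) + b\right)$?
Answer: $-30810$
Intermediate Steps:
$b = -351$ ($b = 3 \left(\left(-13\right) 9\right) = 3 \left(-117\right) = -351$)
$a \left(- (-13 + 57) + b\right) = 78 \left(- (-13 + 57) - 351\right) = 78 \left(\left(-1\right) 44 - 351\right) = 78 \left(-44 - 351\right) = 78 \left(-395\right) = -30810$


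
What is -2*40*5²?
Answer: -2000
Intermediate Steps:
-2*40*5² = -80*25 = -2000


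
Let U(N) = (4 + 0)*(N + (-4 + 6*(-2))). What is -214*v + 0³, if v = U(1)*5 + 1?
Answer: 63986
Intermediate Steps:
U(N) = -64 + 4*N (U(N) = 4*(N + (-4 - 12)) = 4*(N - 16) = 4*(-16 + N) = -64 + 4*N)
v = -299 (v = (-64 + 4*1)*5 + 1 = (-64 + 4)*5 + 1 = -60*5 + 1 = -300 + 1 = -299)
-214*v + 0³ = -214*(-299) + 0³ = 63986 + 0 = 63986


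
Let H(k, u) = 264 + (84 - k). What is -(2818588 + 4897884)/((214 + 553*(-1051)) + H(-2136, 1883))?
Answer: 7716472/578505 ≈ 13.339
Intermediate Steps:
H(k, u) = 348 - k
-(2818588 + 4897884)/((214 + 553*(-1051)) + H(-2136, 1883)) = -(2818588 + 4897884)/((214 + 553*(-1051)) + (348 - 1*(-2136))) = -7716472/((214 - 581203) + (348 + 2136)) = -7716472/(-580989 + 2484) = -7716472/(-578505) = -7716472*(-1)/578505 = -1*(-7716472/578505) = 7716472/578505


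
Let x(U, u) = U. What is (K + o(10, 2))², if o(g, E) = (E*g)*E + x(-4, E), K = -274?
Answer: 56644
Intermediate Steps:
o(g, E) = -4 + g*E² (o(g, E) = (E*g)*E - 4 = g*E² - 4 = -4 + g*E²)
(K + o(10, 2))² = (-274 + (-4 + 10*2²))² = (-274 + (-4 + 10*4))² = (-274 + (-4 + 40))² = (-274 + 36)² = (-238)² = 56644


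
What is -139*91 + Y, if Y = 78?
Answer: -12571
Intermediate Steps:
-139*91 + Y = -139*91 + 78 = -12649 + 78 = -12571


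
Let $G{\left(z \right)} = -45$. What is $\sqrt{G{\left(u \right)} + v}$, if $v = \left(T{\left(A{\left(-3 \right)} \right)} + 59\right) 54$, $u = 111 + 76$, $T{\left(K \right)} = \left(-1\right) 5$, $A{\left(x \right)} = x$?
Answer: $3 \sqrt{319} \approx 53.582$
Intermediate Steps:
$T{\left(K \right)} = -5$
$u = 187$
$v = 2916$ ($v = \left(-5 + 59\right) 54 = 54 \cdot 54 = 2916$)
$\sqrt{G{\left(u \right)} + v} = \sqrt{-45 + 2916} = \sqrt{2871} = 3 \sqrt{319}$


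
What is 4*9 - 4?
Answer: 32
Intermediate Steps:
4*9 - 4 = 36 - 4 = 32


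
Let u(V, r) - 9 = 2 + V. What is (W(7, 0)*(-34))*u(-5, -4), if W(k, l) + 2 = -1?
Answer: 612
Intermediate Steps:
W(k, l) = -3 (W(k, l) = -2 - 1 = -3)
u(V, r) = 11 + V (u(V, r) = 9 + (2 + V) = 11 + V)
(W(7, 0)*(-34))*u(-5, -4) = (-3*(-34))*(11 - 5) = 102*6 = 612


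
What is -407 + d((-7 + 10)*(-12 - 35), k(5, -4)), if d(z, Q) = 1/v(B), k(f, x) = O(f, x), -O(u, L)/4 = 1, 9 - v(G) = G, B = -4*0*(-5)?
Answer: -3662/9 ≈ -406.89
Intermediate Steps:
B = 0 (B = 0*(-5) = 0)
v(G) = 9 - G
O(u, L) = -4 (O(u, L) = -4*1 = -4)
k(f, x) = -4
d(z, Q) = 1/9 (d(z, Q) = 1/(9 - 1*0) = 1/(9 + 0) = 1/9)
-407 + d((-7 + 10)*(-12 - 35), k(5, -4)) = -407 + 1/9 = -3662/9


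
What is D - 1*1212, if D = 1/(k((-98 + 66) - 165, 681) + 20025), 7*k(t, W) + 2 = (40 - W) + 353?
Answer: -169540613/139885 ≈ -1212.0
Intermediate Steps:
k(t, W) = 391/7 - W/7 (k(t, W) = -2/7 + ((40 - W) + 353)/7 = -2/7 + (393 - W)/7 = -2/7 + (393/7 - W/7) = 391/7 - W/7)
D = 7/139885 (D = 1/((391/7 - ⅐*681) + 20025) = 1/((391/7 - 681/7) + 20025) = 1/(-290/7 + 20025) = 1/(139885/7) = 7/139885 ≈ 5.0041e-5)
D - 1*1212 = 7/139885 - 1*1212 = 7/139885 - 1212 = -169540613/139885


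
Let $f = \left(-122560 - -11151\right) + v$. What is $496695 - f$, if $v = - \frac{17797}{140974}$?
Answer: $\frac{85726871093}{140974} \approx 6.081 \cdot 10^{5}$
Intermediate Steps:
$v = - \frac{17797}{140974}$ ($v = \left(-17797\right) \frac{1}{140974} = - \frac{17797}{140974} \approx -0.12624$)
$f = - \frac{15705790163}{140974}$ ($f = \left(-122560 - -11151\right) - \frac{17797}{140974} = \left(-122560 + 11151\right) - \frac{17797}{140974} = -111409 - \frac{17797}{140974} = - \frac{15705790163}{140974} \approx -1.1141 \cdot 10^{5}$)
$496695 - f = 496695 - - \frac{15705790163}{140974} = 496695 + \frac{15705790163}{140974} = \frac{85726871093}{140974}$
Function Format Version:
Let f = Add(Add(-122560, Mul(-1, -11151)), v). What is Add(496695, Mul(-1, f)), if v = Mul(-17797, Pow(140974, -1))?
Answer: Rational(85726871093, 140974) ≈ 6.0810e+5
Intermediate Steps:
v = Rational(-17797, 140974) (v = Mul(-17797, Rational(1, 140974)) = Rational(-17797, 140974) ≈ -0.12624)
f = Rational(-15705790163, 140974) (f = Add(Add(-122560, Mul(-1, -11151)), Rational(-17797, 140974)) = Add(Add(-122560, 11151), Rational(-17797, 140974)) = Add(-111409, Rational(-17797, 140974)) = Rational(-15705790163, 140974) ≈ -1.1141e+5)
Add(496695, Mul(-1, f)) = Add(496695, Mul(-1, Rational(-15705790163, 140974))) = Add(496695, Rational(15705790163, 140974)) = Rational(85726871093, 140974)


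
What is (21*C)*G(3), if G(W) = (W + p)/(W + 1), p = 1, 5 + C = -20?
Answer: -525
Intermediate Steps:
C = -25 (C = -5 - 20 = -25)
G(W) = 1 (G(W) = (W + 1)/(W + 1) = (1 + W)/(1 + W) = 1)
(21*C)*G(3) = (21*(-25))*1 = -525*1 = -525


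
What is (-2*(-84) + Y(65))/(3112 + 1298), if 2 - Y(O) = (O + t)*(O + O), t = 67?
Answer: -1699/441 ≈ -3.8526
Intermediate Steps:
Y(O) = 2 - 2*O*(67 + O) (Y(O) = 2 - (O + 67)*(O + O) = 2 - (67 + O)*2*O = 2 - 2*O*(67 + O))
(-2*(-84) + Y(65))/(3112 + 1298) = (-2*(-84) + (2 - 134*65 - 2*65**2))/(3112 + 1298) = (168 + (2 - 8710 - 2*4225))/4410 = (168 + (2 - 8710 - 8450))*(1/4410) = (168 - 17158)*(1/4410) = -16990*1/4410 = -1699/441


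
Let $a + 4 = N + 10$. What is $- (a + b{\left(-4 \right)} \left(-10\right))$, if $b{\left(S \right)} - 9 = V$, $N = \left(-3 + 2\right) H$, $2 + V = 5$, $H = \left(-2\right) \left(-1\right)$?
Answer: $116$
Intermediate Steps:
$H = 2$
$V = 3$ ($V = -2 + 5 = 3$)
$N = -2$ ($N = \left(-3 + 2\right) 2 = \left(-1\right) 2 = -2$)
$b{\left(S \right)} = 12$ ($b{\left(S \right)} = 9 + 3 = 12$)
$a = 4$ ($a = -4 + \left(-2 + 10\right) = -4 + 8 = 4$)
$- (a + b{\left(-4 \right)} \left(-10\right)) = - (4 + 12 \left(-10\right)) = - (4 - 120) = \left(-1\right) \left(-116\right) = 116$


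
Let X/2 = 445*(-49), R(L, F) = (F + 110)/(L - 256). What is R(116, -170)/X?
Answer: -3/305270 ≈ -9.8274e-6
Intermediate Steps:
R(L, F) = (110 + F)/(-256 + L)
X = -43610 (X = 2*(445*(-49)) = 2*(-21805) = -43610)
R(116, -170)/X = ((110 - 170)/(-256 + 116))/(-43610) = (-60/(-140))*(-1/43610) = -1/140*(-60)*(-1/43610) = (3/7)*(-1/43610) = -3/305270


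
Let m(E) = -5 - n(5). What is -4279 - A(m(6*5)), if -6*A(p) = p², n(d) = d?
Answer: -12787/3 ≈ -4262.3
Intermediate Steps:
m(E) = -10 (m(E) = -5 - 1*5 = -5 - 5 = -10)
A(p) = -p²/6
-4279 - A(m(6*5)) = -4279 - (-1)*(-10)²/6 = -4279 - (-1)*100/6 = -4279 - 1*(-50/3) = -4279 + 50/3 = -12787/3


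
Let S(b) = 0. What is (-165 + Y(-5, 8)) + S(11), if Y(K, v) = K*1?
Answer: -170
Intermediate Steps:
Y(K, v) = K
(-165 + Y(-5, 8)) + S(11) = (-165 - 5) + 0 = -170 + 0 = -170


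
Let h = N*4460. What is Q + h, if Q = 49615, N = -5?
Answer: 27315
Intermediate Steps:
h = -22300 (h = -5*4460 = -22300)
Q + h = 49615 - 22300 = 27315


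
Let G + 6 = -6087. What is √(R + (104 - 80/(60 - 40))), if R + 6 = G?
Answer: I*√5999 ≈ 77.453*I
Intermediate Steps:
G = -6093 (G = -6 - 6087 = -6093)
R = -6099 (R = -6 - 6093 = -6099)
√(R + (104 - 80/(60 - 40))) = √(-6099 + (104 - 80/(60 - 40))) = √(-6099 + (104 - 80/20)) = √(-6099 + (104 + (1/20)*(-80))) = √(-6099 + (104 - 4)) = √(-6099 + 100) = √(-5999) = I*√5999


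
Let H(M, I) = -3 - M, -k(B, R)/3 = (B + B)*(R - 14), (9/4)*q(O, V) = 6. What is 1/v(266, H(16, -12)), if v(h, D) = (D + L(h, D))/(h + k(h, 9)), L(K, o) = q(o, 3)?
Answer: -3534/7 ≈ -504.86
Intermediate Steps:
q(O, V) = 8/3 (q(O, V) = (4/9)*6 = 8/3)
L(K, o) = 8/3
k(B, R) = -6*B*(-14 + R) (k(B, R) = -3*(B + B)*(R - 14) = -3*2*B*(-14 + R) = -6*B*(-14 + R))
v(h, D) = (8/3 + D)/(31*h) (v(h, D) = (D + 8/3)/(h + 6*h*(14 - 1*9)) = (8/3 + D)/(h + 6*h*(14 - 9)) = (8/3 + D)/(h + 6*h*5) = (8/3 + D)/(h + 30*h) = (8/3 + D)/((31*h)) = (8/3 + D)*(1/(31*h)) = (8/3 + D)/(31*h))
1/v(266, H(16, -12)) = 1/((1/93)*(8 + 3*(-3 - 1*16))/266) = 1/((1/93)*(1/266)*(8 + 3*(-3 - 16))) = 1/((1/93)*(1/266)*(8 + 3*(-19))) = 1/((1/93)*(1/266)*(8 - 57)) = 1/((1/93)*(1/266)*(-49)) = 1/(-7/3534) = -3534/7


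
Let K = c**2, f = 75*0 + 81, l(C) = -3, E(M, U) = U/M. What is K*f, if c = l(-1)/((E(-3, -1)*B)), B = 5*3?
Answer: 729/25 ≈ 29.160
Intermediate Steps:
B = 15
f = 81 (f = 0 + 81 = 81)
c = -3/5 (c = -3/(-1/(-3)*15) = -3/(-1*(-1/3)*15) = -3/((1/3)*15) = -3/5 ≈ -0.60000)
K = 9/25 (K = (-3/5)**2 = 9/25 ≈ 0.36000)
K*f = (9/25)*81 = 729/25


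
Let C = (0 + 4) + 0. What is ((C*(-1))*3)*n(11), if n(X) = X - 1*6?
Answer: -60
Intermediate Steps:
n(X) = -6 + X (n(X) = X - 6 = -6 + X)
C = 4 (C = 4 + 0 = 4)
((C*(-1))*3)*n(11) = ((4*(-1))*3)*(-6 + 11) = -4*3*5 = -12*5 = -60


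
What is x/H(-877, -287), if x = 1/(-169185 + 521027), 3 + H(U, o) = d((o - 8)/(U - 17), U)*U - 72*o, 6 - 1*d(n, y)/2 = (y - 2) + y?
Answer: -1/1080115181854 ≈ -9.2583e-13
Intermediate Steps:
d(n, y) = 16 - 4*y (d(n, y) = 12 - 2*((y - 2) + y) = 12 - 2*((-2 + y) + y) = 12 - 2*(-2 + 2*y) = 12 + (4 - 4*y) = 16 - 4*y)
H(U, o) = -3 - 72*o + U*(16 - 4*U) (H(U, o) = -3 + ((16 - 4*U)*U - 72*o) = -3 + (U*(16 - 4*U) - 72*o) = -3 + (-72*o + U*(16 - 4*U)) = -3 - 72*o + U*(16 - 4*U))
x = 1/351842 ≈ 2.8422e-6
x/H(-877, -287) = 1/(351842*(-3 - 72*(-287) - 4*(-877)*(-4 - 877))) = 1/(351842*(-3 + 20664 - 4*(-877)*(-881))) = 1/(351842*(-3 + 20664 - 3090548)) = (1/351842)/(-3069887) = (1/351842)*(-1/3069887) = -1/1080115181854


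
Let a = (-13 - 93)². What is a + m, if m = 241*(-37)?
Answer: 2319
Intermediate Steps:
m = -8917
a = 11236 (a = (-106)² = 11236)
a + m = 11236 - 8917 = 2319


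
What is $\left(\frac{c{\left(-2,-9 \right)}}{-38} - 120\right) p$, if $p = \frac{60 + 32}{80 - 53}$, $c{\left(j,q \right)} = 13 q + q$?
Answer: $- \frac{67988}{171} \approx -397.59$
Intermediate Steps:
$c{\left(j,q \right)} = 14 q$
$p = \frac{92}{27} \approx 3.4074$
$\left(\frac{c{\left(-2,-9 \right)}}{-38} - 120\right) p = \left(\frac{14 \left(-9\right)}{-38} - 120\right) \frac{92}{27} = \left(\left(-126\right) \left(- \frac{1}{38}\right) - 120\right) \frac{92}{27} = \left(\frac{63}{19} - 120\right) \frac{92}{27} = \left(- \frac{2217}{19}\right) \frac{92}{27} = - \frac{67988}{171}$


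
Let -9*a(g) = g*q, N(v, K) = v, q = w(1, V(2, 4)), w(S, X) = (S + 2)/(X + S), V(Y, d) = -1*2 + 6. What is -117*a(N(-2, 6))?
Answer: -78/5 ≈ -15.600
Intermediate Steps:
V(Y, d) = 4 (V(Y, d) = -2 + 6 = 4)
w(S, X) = (2 + S)/(S + X)
q = 3/5 (q = (2 + 1)/(1 + 4) = 3/5 ≈ 0.60000)
a(g) = -g/15 (a(g) = -g*3/(9*5) = -g/15)
-117*a(N(-2, 6)) = -(-39)*(-2)/5 = -117*2/15 = -78/5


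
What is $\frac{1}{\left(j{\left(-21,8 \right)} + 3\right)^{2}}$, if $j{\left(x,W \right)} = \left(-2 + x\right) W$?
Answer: $\frac{1}{32761} \approx 3.0524 \cdot 10^{-5}$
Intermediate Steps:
$j{\left(x,W \right)} = W \left(-2 + x\right)$
$\frac{1}{\left(j{\left(-21,8 \right)} + 3\right)^{2}} = \frac{1}{\left(8 \left(-2 - 21\right) + 3\right)^{2}} = \frac{1}{\left(8 \left(-23\right) + 3\right)^{2}} = \frac{1}{\left(-184 + 3\right)^{2}} = \frac{1}{\left(-181\right)^{2}} = \frac{1}{32761}$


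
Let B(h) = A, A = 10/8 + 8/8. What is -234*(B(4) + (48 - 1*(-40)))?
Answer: -42237/2 ≈ -21119.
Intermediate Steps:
A = 9/4 (A = 10*(1/8) + 8*(1/8) = 5/4 + 1 = 9/4 ≈ 2.2500)
B(h) = 9/4
-234*(B(4) + (48 - 1*(-40))) = -234*(9/4 + (48 - 1*(-40))) = -234*(9/4 + (48 + 40)) = -234*(9/4 + 88) = -234*361/4 = -42237/2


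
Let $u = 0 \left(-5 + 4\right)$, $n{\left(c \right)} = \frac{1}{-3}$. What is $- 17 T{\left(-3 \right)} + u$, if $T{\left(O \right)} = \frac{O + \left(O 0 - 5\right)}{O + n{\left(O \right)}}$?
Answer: $- \frac{204}{5} \approx -40.8$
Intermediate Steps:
$n{\left(c \right)} = - \frac{1}{3}$
$T{\left(O \right)} = \frac{-5 + O}{- \frac{1}{3} + O}$ ($T{\left(O \right)} = \frac{O + \left(O 0 - 5\right)}{O - \frac{1}{3}} = \frac{O + \left(0 - 5\right)}{- \frac{1}{3} + O} = \frac{O - 5}{- \frac{1}{3} + O} = \frac{-5 + O}{- \frac{1}{3} + O}$)
$u = 0$ ($u = 0 \left(-1\right) = 0$)
$- 17 T{\left(-3 \right)} + u = - 17 \frac{3 \left(-5 - 3\right)}{-1 + 3 \left(-3\right)} + 0 = - 17 \cdot 3 \frac{1}{-1 - 9} \left(-8\right) + 0 = - 17 \cdot 3 \frac{1}{-10} \left(-8\right) + 0 = - 17 \cdot 3 \left(- \frac{1}{10}\right) \left(-8\right) + 0 = \left(-17\right) \frac{12}{5} + 0 = - \frac{204}{5} + 0 = - \frac{204}{5}$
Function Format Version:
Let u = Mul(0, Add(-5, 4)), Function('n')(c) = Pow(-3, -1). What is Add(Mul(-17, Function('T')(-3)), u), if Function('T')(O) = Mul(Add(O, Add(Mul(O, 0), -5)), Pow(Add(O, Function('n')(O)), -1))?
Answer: Rational(-204, 5) ≈ -40.800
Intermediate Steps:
Function('n')(c) = Rational(-1, 3)
Function('T')(O) = Mul(Pow(Add(Rational(-1, 3), O), -1), Add(-5, O)) (Function('T')(O) = Mul(Add(O, Add(Mul(O, 0), -5)), Pow(Add(O, Rational(-1, 3)), -1)) = Mul(Add(O, Add(0, -5)), Pow(Add(Rational(-1, 3), O), -1)) = Mul(Add(O, -5), Pow(Add(Rational(-1, 3), O), -1)) = Mul(Add(-5, O), Pow(Add(Rational(-1, 3), O), -1)) = Mul(Pow(Add(Rational(-1, 3), O), -1), Add(-5, O)))
u = 0 (u = Mul(0, -1) = 0)
Add(Mul(-17, Function('T')(-3)), u) = Add(Mul(-17, Mul(3, Pow(Add(-1, Mul(3, -3)), -1), Add(-5, -3))), 0) = Add(Mul(-17, Mul(3, Pow(Add(-1, -9), -1), -8)), 0) = Add(Mul(-17, Mul(3, Pow(-10, -1), -8)), 0) = Add(Mul(-17, Mul(3, Rational(-1, 10), -8)), 0) = Add(Mul(-17, Rational(12, 5)), 0) = Add(Rational(-204, 5), 0) = Rational(-204, 5)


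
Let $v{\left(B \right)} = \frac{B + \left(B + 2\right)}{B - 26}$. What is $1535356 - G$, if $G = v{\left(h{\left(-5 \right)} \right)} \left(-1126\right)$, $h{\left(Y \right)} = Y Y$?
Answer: $1476804$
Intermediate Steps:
$h{\left(Y \right)} = Y^{2}$
$v{\left(B \right)} = \frac{2 + 2 B}{-26 + B}$ ($v{\left(B \right)} = \frac{B + \left(2 + B\right)}{-26 + B} = \frac{2 + 2 B}{-26 + B}$)
$G = 58552$ ($G = \frac{2 \left(1 + \left(-5\right)^{2}\right)}{-26 + \left(-5\right)^{2}} \left(-1126\right) = \frac{2 \left(1 + 25\right)}{-26 + 25} \left(-1126\right) = 2 \frac{1}{-1} \cdot 26 \left(-1126\right) = 2 \left(-1\right) 26 \left(-1126\right) = \left(-52\right) \left(-1126\right) = 58552$)
$1535356 - G = 1535356 - 58552 = 1476804$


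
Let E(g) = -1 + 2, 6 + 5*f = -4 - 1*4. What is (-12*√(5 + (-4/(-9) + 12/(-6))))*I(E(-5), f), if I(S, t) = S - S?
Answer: 0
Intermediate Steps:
f = -14/5 (f = -6/5 + (-4 - 1*4)/5 = -6/5 + (-4 - 4)/5 = -6/5 + (⅕)*(-8) = -6/5 - 8/5 = -14/5 ≈ -2.8000)
E(g) = 1
I(S, t) = 0
(-12*√(5 + (-4/(-9) + 12/(-6))))*I(E(-5), f) = -12*√(5 + (-4/(-9) + 12/(-6)))*0 = -12*√(5 + (-4*(-⅑) + 12*(-⅙)))*0 = -12*√(5 + (4/9 - 2))*0 = -12*√(5 - 14/9)*0 = -4*√31*0 = 0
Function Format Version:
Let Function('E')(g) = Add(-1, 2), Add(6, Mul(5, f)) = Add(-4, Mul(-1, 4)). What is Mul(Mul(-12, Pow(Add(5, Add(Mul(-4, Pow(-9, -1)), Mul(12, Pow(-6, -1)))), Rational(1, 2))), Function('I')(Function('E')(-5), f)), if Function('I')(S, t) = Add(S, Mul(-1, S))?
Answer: 0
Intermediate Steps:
f = Rational(-14, 5) (f = Add(Rational(-6, 5), Mul(Rational(1, 5), Add(-4, Mul(-1, 4)))) = Add(Rational(-6, 5), Mul(Rational(1, 5), Add(-4, -4))) = Add(Rational(-6, 5), Mul(Rational(1, 5), -8)) = Add(Rational(-6, 5), Rational(-8, 5)) = Rational(-14, 5) ≈ -2.8000)
Function('E')(g) = 1
Function('I')(S, t) = 0
Mul(Mul(-12, Pow(Add(5, Add(Mul(-4, Pow(-9, -1)), Mul(12, Pow(-6, -1)))), Rational(1, 2))), Function('I')(Function('E')(-5), f)) = Mul(Mul(-12, Pow(Add(5, Add(Mul(-4, Pow(-9, -1)), Mul(12, Pow(-6, -1)))), Rational(1, 2))), 0) = Mul(Mul(-12, Pow(Add(5, Add(Mul(-4, Rational(-1, 9)), Mul(12, Rational(-1, 6)))), Rational(1, 2))), 0) = Mul(Mul(-12, Pow(Add(5, Add(Rational(4, 9), -2)), Rational(1, 2))), 0) = Mul(Mul(-12, Pow(Add(5, Rational(-14, 9)), Rational(1, 2))), 0) = Mul(Mul(-12, Pow(Rational(31, 9), Rational(1, 2))), 0) = Mul(Mul(-12, Mul(Rational(1, 3), Pow(31, Rational(1, 2)))), 0) = Mul(Mul(-4, Pow(31, Rational(1, 2))), 0) = 0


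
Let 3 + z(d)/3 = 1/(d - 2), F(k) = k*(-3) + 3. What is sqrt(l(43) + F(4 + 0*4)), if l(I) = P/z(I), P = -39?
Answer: I*sqrt(68930)/122 ≈ 2.152*I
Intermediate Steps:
F(k) = 3 - 3*k (F(k) = -3*k + 3 = 3 - 3*k)
z(d) = -9 + 3/(-2 + d) (z(d) = -9 + 3/(d - 2) = -9 + 3/(-2 + d))
l(I) = -13*(-2 + I)/(7 - 3*I) (l(I) = -39*(-2 + I)/(3*(7 - 3*I)) = -13*(-2 + I)/(7 - 3*I))
sqrt(l(43) + F(4 + 0*4)) = sqrt(13*(-2 + 43)/(-7 + 3*43) + (3 - 3*(4 + 0*4))) = sqrt(13*41/(-7 + 129) + (3 - 3*(4 + 0))) = sqrt(13*41/122 + (3 - 3*4)) = sqrt(13*(1/122)*41 + (3 - 12)) = sqrt(533/122 - 9) = sqrt(-565/122) = I*sqrt(68930)/122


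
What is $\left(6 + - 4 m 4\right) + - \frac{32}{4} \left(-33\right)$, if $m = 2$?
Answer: $238$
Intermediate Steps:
$\left(6 + - 4 m 4\right) + - \frac{32}{4} \left(-33\right) = \left(6 + \left(-4\right) 2 \cdot 4\right) + - \frac{32}{4} \left(-33\right) = \left(6 - 32\right) + \left(-32\right) \frac{1}{4} \left(-33\right) = \left(6 - 32\right) - -264 = -26 + 264 = 238$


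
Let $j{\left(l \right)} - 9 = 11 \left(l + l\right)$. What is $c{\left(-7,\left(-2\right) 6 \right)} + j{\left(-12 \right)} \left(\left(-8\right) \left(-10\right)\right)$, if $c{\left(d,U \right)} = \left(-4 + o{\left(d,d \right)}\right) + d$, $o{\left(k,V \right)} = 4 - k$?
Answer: $-20400$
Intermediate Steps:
$j{\left(l \right)} = 9 + 22 l$ ($j{\left(l \right)} = 9 + 11 \left(l + l\right) = 9 + 11 \cdot 2 l = 9 + 22 l$)
$c{\left(d,U \right)} = 0$ ($c{\left(d,U \right)} = \left(-4 - \left(-4 + d\right)\right) + d = - d + d = 0$)
$c{\left(-7,\left(-2\right) 6 \right)} + j{\left(-12 \right)} \left(\left(-8\right) \left(-10\right)\right) = 0 + \left(9 + 22 \left(-12\right)\right) \left(\left(-8\right) \left(-10\right)\right) = 0 + \left(9 - 264\right) 80 = 0 - 20400 = -20400$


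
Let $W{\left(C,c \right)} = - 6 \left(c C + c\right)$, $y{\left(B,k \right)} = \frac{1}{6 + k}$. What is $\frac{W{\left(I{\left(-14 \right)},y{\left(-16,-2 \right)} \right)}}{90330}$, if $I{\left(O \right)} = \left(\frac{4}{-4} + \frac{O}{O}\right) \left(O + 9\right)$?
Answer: $- \frac{1}{60220} \approx -1.6606 \cdot 10^{-5}$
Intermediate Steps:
$I{\left(O \right)} = 0$ ($I{\left(O \right)} = \left(4 \left(- \frac{1}{4}\right) + 1\right) \left(9 + O\right) = \left(-1 + 1\right) \left(9 + O\right) = 0 \left(9 + O\right) = 0$)
$W{\left(C,c \right)} = - 6 c - 6 C c$ ($W{\left(C,c \right)} = - 6 \left(C c + c\right) = - 6 \left(c + C c\right) = - 6 c - 6 C c$)
$\frac{W{\left(I{\left(-14 \right)},y{\left(-16,-2 \right)} \right)}}{90330} = \frac{\left(-6\right) \frac{1}{6 - 2} \left(1 + 0\right)}{90330} = \left(-6\right) \frac{1}{4} \cdot 1 \cdot \frac{1}{90330} = \left(- \frac{3}{2}\right) \frac{1}{90330} = - \frac{1}{60220}$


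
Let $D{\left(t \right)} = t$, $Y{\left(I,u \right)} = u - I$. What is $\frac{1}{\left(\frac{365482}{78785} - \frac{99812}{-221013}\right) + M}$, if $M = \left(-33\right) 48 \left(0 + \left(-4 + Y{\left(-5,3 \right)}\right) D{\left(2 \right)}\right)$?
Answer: $- \frac{17412509205}{220562676684074} \approx -7.8946 \cdot 10^{-5}$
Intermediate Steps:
$M = -12672$ ($M = \left(-33\right) 48 \left(0 + \left(-4 + \left(3 - -5\right)\right) 2\right) = - 1584 \left(0 + \left(-4 + \left(3 + 5\right)\right) 2\right) = - 1584 \left(0 + \left(-4 + 8\right) 2\right) = - 1584 \left(0 + 4 \cdot 2\right) = - 1584 \left(0 + 8\right) = \left(-1584\right) 8 = -12672$)
$\frac{1}{\left(\frac{365482}{78785} - \frac{99812}{-221013}\right) + M} = \frac{1}{\left(\frac{365482}{78785} - \frac{99812}{-221013}\right) - 12672} = \frac{1}{\left(365482 \cdot \frac{1}{78785} - - \frac{99812}{221013}\right) - 12672} = \frac{1}{\left(\frac{365482}{78785} + \frac{99812}{221013}\right) - 12672} = \frac{1}{\frac{88639961686}{17412509205} - 12672} = \frac{1}{- \frac{220562676684074}{17412509205}} = - \frac{17412509205}{220562676684074}$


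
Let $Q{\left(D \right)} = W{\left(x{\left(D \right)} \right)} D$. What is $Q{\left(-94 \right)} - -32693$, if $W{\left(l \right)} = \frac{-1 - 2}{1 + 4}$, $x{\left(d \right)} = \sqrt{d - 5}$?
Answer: $\frac{163747}{5} \approx 32749.0$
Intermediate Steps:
$x{\left(d \right)} = \sqrt{-5 + d}$
$W{\left(l \right)} = - \frac{3}{5}$
$Q{\left(D \right)} = - \frac{3 D}{5}$
$Q{\left(-94 \right)} - -32693 = \left(- \frac{3}{5}\right) \left(-94\right) - -32693 = \frac{282}{5} + 32693 = \frac{163747}{5}$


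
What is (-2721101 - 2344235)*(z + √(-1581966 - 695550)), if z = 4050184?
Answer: -20515542821824 - 10130672*I*√569379 ≈ -2.0516e+13 - 7.6443e+9*I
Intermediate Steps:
(-2721101 - 2344235)*(z + √(-1581966 - 695550)) = (-2721101 - 2344235)*(4050184 + √(-1581966 - 695550)) = -5065336*(4050184 + √(-2277516)) = -5065336*(4050184 + 2*I*√569379) = -20515542821824 - 10130672*I*√569379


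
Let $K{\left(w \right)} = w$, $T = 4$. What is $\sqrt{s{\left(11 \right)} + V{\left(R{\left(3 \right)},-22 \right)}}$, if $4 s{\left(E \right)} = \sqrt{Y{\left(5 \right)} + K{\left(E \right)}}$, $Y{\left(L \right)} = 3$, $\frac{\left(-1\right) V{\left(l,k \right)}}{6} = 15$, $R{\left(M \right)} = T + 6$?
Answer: $\frac{\sqrt{-360 + \sqrt{14}}}{2} \approx 9.4374 i$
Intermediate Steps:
$R{\left(M \right)} = 10$ ($R{\left(M \right)} = 4 + 6 = 10$)
$V{\left(l,k \right)} = -90$ ($V{\left(l,k \right)} = \left(-6\right) 15 = -90$)
$s{\left(E \right)} = \frac{\sqrt{3 + E}}{4}$
$\sqrt{s{\left(11 \right)} + V{\left(R{\left(3 \right)},-22 \right)}} = \sqrt{\frac{\sqrt{3 + 11}}{4} - 90} = \sqrt{\frac{\sqrt{14}}{4} - 90} = \sqrt{-90 + \frac{\sqrt{14}}{4}}$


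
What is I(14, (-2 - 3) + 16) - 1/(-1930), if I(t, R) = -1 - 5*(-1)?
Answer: 7721/1930 ≈ 4.0005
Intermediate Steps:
I(t, R) = 4 (I(t, R) = -1 + 5 = 4)
I(14, (-2 - 3) + 16) - 1/(-1930) = 4 - 1/(-1930) = 4 - 1*(-1/1930) = 4 + 1/1930 = 7721/1930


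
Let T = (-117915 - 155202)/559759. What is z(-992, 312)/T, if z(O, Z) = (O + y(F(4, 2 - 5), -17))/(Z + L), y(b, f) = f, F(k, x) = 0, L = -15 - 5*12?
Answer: 564796831/64728729 ≈ 8.7256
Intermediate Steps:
L = -75 (L = -15 - 60 = -75)
z(O, Z) = (-17 + O)/(-75 + Z) (z(O, Z) = (O - 17)/(Z - 75) = (-17 + O)/(-75 + Z))
T = -273117/559759 (T = -273117*1/559759 = -273117/559759 ≈ -0.48792)
z(-992, 312)/T = ((-17 - 992)/(-75 + 312))/(-273117/559759) = (-1009/237)*(-559759/273117) = ((1/237)*(-1009))*(-559759/273117) = -1009/237*(-559759/273117) = 564796831/64728729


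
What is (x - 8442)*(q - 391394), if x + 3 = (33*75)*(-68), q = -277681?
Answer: 118255660875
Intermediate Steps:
x = -168303 (x = -3 + (33*75)*(-68) = -3 + 2475*(-68) = -3 - 168300 = -168303)
(x - 8442)*(q - 391394) = (-168303 - 8442)*(-277681 - 391394) = -176745*(-669075) = 118255660875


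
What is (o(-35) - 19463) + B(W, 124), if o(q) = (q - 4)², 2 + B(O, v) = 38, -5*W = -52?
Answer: -17906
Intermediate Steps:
W = 52/5 (W = -⅕*(-52) = 52/5 ≈ 10.400)
B(O, v) = 36 (B(O, v) = -2 + 38 = 36)
o(q) = (-4 + q)²
(o(-35) - 19463) + B(W, 124) = ((-4 - 35)² - 19463) + 36 = ((-39)² - 19463) + 36 = (1521 - 19463) + 36 = -17942 + 36 = -17906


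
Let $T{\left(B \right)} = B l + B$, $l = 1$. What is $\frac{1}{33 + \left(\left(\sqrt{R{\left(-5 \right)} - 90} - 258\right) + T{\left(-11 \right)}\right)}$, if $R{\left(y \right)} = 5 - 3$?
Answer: $- \frac{247}{61097} - \frac{2 i \sqrt{22}}{61097} \approx -0.0040428 - 0.00015354 i$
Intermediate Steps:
$R{\left(y \right)} = 2$ ($R{\left(y \right)} = 5 - 3 = 2$)
$T{\left(B \right)} = 2 B$ ($T{\left(B \right)} = B 1 + B = B + B = 2 B$)
$\frac{1}{33 + \left(\left(\sqrt{R{\left(-5 \right)} - 90} - 258\right) + T{\left(-11 \right)}\right)} = \frac{1}{33 + \left(\left(\sqrt{2 - 90} - 258\right) + 2 \left(-11\right)\right)} = \frac{1}{33 - \left(280 - 2 i \sqrt{22}\right)} = \frac{1}{-247 + 2 i \sqrt{22}}$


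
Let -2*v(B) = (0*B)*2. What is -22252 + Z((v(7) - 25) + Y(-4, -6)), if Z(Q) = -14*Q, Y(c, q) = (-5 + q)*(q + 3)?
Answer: -22364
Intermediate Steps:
Y(c, q) = (-5 + q)*(3 + q)
v(B) = 0 (v(B) = -0*B*2/2 = -0*2 = -½*0 = 0)
-22252 + Z((v(7) - 25) + Y(-4, -6)) = -22252 - 14*((0 - 25) + (-15 + (-6)² - 2*(-6))) = -22252 - 14*(-25 + (-15 + 36 + 12)) = -22252 - 14*(-25 + 33) = -22252 - 14*8 = -22252 - 112 = -22364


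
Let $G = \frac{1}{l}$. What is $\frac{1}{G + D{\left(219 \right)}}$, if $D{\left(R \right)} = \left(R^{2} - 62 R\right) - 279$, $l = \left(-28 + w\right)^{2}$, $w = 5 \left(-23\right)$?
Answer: $\frac{20449}{697392697} \approx 2.9322 \cdot 10^{-5}$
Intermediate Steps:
$w = -115$
$l = 20449$ ($l = \left(-28 - 115\right)^{2} = \left(-143\right)^{2} = 20449$)
$D{\left(R \right)} = -279 + R^{2} - 62 R$
$G = \frac{1}{20449} \approx 4.8902 \cdot 10^{-5}$
$\frac{1}{G + D{\left(219 \right)}} = \frac{1}{\frac{1}{20449} - \left(13857 - 47961\right)} = \frac{1}{\frac{1}{20449} - -34104} = \frac{1}{\frac{1}{20449} + 34104} = \frac{1}{\frac{697392697}{20449}} = \frac{20449}{697392697}$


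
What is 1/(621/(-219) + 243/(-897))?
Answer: -21827/67806 ≈ -0.32190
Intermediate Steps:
1/(621/(-219) + 243/(-897)) = 1/(621*(-1/219) + 243*(-1/897)) = 1/(-207/73 - 81/299) = 1/(-67806/21827) = -21827/67806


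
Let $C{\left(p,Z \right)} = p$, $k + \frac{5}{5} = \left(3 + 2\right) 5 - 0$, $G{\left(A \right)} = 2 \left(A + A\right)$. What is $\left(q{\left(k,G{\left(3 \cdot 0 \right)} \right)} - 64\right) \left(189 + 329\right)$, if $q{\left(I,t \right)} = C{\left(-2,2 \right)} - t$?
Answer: $-34188$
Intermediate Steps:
$G{\left(A \right)} = 4 A$ ($G{\left(A \right)} = 2 \cdot 2 A = 4 A$)
$k = 24$ ($k = -1 + \left(\left(3 + 2\right) 5 - 0\right) = -1 + \left(5 \cdot 5 + 0\right) = -1 + \left(25 + 0\right) = -1 + 25 = 24$)
$q{\left(I,t \right)} = -2 - t$
$\left(q{\left(k,G{\left(3 \cdot 0 \right)} \right)} - 64\right) \left(189 + 329\right) = \left(\left(-2 - 4 \cdot 3 \cdot 0\right) - 64\right) \left(189 + 329\right) = \left(\left(-2 - 4 \cdot 0\right) - 64\right) 518 = \left(\left(-2 - 0\right) - 64\right) 518 = \left(\left(-2 + 0\right) - 64\right) 518 = \left(-2 - 64\right) 518 = \left(-66\right) 518 = -34188$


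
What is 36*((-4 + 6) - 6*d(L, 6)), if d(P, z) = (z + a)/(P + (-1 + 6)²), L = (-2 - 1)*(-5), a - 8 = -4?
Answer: 18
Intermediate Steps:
a = 4 (a = 8 - 4 = 4)
L = 15 (L = -3*(-5) = 15)
d(P, z) = (4 + z)/(25 + P) (d(P, z) = (z + 4)/(P + (-1 + 6)²) = (4 + z)/(P + 5²) = (4 + z)/(P + 25) = (4 + z)/(25 + P))
36*((-4 + 6) - 6*d(L, 6)) = 36*((-4 + 6) - 6*(4 + 6)/(25 + 15)) = 36*(2 - 6*10/40) = 36*(2 - 3*10/20) = 36*(2 - 6*¼) = 36*(2 - 3/2) = 36*(½) = 18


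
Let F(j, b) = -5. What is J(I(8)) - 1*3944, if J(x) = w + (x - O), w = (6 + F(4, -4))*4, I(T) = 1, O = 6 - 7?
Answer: -3938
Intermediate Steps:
O = -1
w = 4 (w = (6 - 5)*4 = 1*4 = 4)
J(x) = 5 + x (J(x) = 4 + (x - 1*(-1)) = 4 + (x + 1) = 4 + (1 + x) = 5 + x)
J(I(8)) - 1*3944 = (5 + 1) - 1*3944 = 6 - 3944 = -3938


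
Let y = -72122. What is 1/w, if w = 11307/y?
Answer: -72122/11307 ≈ -6.3785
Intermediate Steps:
w = -11307/72122 (w = 11307/(-72122) = 11307*(-1/72122) = -11307/72122 ≈ -0.15678)
1/w = 1/(-11307/72122) = -72122/11307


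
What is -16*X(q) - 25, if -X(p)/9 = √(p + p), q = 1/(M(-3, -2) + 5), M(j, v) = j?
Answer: 119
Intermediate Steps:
q = ½ (q = 1/(-3 + 5) = 1/2 = ½ ≈ 0.50000)
X(p) = -9*√2*√p (X(p) = -9*√(p + p) = -9*√2*√p)
-16*X(q) - 25 = -(-144)*√2*√(½) - 25 = -(-144)*√2*√2/2 - 25 = -16*(-9) - 25 = 144 - 25 = 119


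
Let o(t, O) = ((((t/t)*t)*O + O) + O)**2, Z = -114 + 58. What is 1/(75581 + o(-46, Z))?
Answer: 1/6146877 ≈ 1.6268e-7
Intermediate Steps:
Z = -56
o(t, O) = (2*O + O*t)**2 (o(t, O) = (((1*t)*O + O) + O)**2 = ((t*O + O) + O)**2 = ((O*t + O) + O)**2 = ((O + O*t) + O)**2 = (2*O + O*t)**2)
1/(75581 + o(-46, Z)) = 1/(75581 + (-56)**2*(2 - 46)**2) = 1/(75581 + 3136*(-44)**2) = 1/(75581 + 3136*1936) = 1/(75581 + 6071296) = 1/6146877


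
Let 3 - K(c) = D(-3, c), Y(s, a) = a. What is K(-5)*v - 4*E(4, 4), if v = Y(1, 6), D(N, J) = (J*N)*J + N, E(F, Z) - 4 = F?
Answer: 454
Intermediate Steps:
E(F, Z) = 4 + F
D(N, J) = N + N*J² (D(N, J) = N*J² + N = N + N*J²)
v = 6
K(c) = 6 + 3*c² (K(c) = 3 - (-3)*(1 + c²) = 3 - (-3 - 3*c²) = 3 + (3 + 3*c²) = 6 + 3*c²)
K(-5)*v - 4*E(4, 4) = (6 + 3*(-5)²)*6 - 4*(4 + 4) = (6 + 3*25)*6 - 4*8 = (6 + 75)*6 - 32 = 81*6 - 32 = 486 - 32 = 454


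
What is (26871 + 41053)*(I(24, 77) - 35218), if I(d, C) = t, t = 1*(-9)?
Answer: -2392758748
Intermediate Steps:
t = -9
I(d, C) = -9
(26871 + 41053)*(I(24, 77) - 35218) = (26871 + 41053)*(-9 - 35218) = 67924*(-35227) = -2392758748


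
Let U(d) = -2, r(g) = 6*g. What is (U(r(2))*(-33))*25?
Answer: 1650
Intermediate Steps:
(U(r(2))*(-33))*25 = -2*(-33)*25 = 66*25 = 1650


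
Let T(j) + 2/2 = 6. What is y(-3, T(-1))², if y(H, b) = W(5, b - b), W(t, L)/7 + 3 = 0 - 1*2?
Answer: 1225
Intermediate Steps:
W(t, L) = -35 (W(t, L) = -21 + 7*(0 - 1*2) = -21 + 7*(0 - 2) = -21 + 7*(-2) = -21 - 14 = -35)
T(j) = 5 (T(j) = -1 + 6 = 5)
y(H, b) = -35
y(-3, T(-1))² = (-35)² = 1225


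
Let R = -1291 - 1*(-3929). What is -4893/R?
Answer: -4893/2638 ≈ -1.8548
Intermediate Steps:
R = 2638 (R = -1291 + 3929 = 2638)
-4893/R = -4893/2638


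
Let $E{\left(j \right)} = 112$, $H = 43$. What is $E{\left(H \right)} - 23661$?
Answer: $-23549$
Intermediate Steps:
$E{\left(H \right)} - 23661 = 112 - 23661 = -23549$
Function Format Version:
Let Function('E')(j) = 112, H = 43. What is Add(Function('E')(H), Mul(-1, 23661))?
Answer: -23549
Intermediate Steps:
Add(Function('E')(H), Mul(-1, 23661)) = Add(112, Mul(-1, 23661)) = Add(112, -23661) = -23549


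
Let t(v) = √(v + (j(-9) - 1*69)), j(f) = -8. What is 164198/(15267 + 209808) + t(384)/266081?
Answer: 164198/225075 + √307/266081 ≈ 0.72959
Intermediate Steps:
t(v) = √(-77 + v) (t(v) = √(v + (-8 - 1*69)) = √(v + (-8 - 69)) = √(v - 77) = √(-77 + v))
164198/(15267 + 209808) + t(384)/266081 = 164198/(15267 + 209808) + √(-77 + 384)/266081 = 164198/225075 + √307*(1/266081) = 164198*(1/225075) + √307/266081 = 164198/225075 + √307/266081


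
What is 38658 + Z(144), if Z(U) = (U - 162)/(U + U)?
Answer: 618527/16 ≈ 38658.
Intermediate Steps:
Z(U) = (-162 + U)/(2*U) (Z(U) = (-162 + U)/((2*U)) = (-162 + U)*(1/(2*U)) = (-162 + U)/(2*U))
38658 + Z(144) = 38658 + (½)*(-162 + 144)/144 = 38658 + (½)*(1/144)*(-18) = 38658 - 1/16 = 618527/16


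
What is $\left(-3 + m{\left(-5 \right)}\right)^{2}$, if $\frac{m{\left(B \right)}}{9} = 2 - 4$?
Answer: $441$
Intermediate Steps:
$m{\left(B \right)} = -18$ ($m{\left(B \right)} = 9 \left(2 - 4\right) = 9 \left(-2\right) = -18$)
$\left(-3 + m{\left(-5 \right)}\right)^{2} = \left(-3 - 18\right)^{2} = \left(-21\right)^{2} = 441$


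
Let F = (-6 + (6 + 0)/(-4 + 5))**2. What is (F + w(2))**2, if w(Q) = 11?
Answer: 121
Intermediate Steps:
F = 0 (F = (-6 + 6/1)**2 = (-6 + 6*1)**2 = (-6 + 6)**2 = 0**2 = 0)
(F + w(2))**2 = (0 + 11)**2 = 11**2 = 121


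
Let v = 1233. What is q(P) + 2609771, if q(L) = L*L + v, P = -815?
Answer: 3275229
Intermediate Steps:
q(L) = 1233 + L**2 (q(L) = L*L + 1233 = L**2 + 1233 = 1233 + L**2)
q(P) + 2609771 = (1233 + (-815)**2) + 2609771 = (1233 + 664225) + 2609771 = 665458 + 2609771 = 3275229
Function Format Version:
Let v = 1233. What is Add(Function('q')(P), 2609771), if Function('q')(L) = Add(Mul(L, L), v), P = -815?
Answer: 3275229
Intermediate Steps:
Function('q')(L) = Add(1233, Pow(L, 2)) (Function('q')(L) = Add(Mul(L, L), 1233) = Add(Pow(L, 2), 1233) = Add(1233, Pow(L, 2)))
Add(Function('q')(P), 2609771) = Add(Add(1233, Pow(-815, 2)), 2609771) = Add(Add(1233, 664225), 2609771) = Add(665458, 2609771) = 3275229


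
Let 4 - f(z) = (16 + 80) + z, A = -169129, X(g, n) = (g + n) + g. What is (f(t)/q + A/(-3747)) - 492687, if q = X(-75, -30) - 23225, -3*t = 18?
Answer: -43203969327058/87698535 ≈ -4.9264e+5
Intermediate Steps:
t = -6 (t = -⅓*18 = -6)
X(g, n) = n + 2*g
f(z) = -92 - z (f(z) = 4 - ((16 + 80) + z) = 4 - (96 + z) = 4 + (-96 - z) = -92 - z)
q = -23405 (q = (-30 + 2*(-75)) - 23225 = (-30 - 150) - 23225 = -180 - 23225 = -23405)
(f(t)/q + A/(-3747)) - 492687 = ((-92 - 1*(-6))/(-23405) - 169129/(-3747)) - 492687 = ((-92 + 6)*(-1/23405) - 169129*(-1/3747)) - 492687 = (-86*(-1/23405) + 169129/3747) - 492687 = (86/23405 + 169129/3747) - 492687 = 3958786487/87698535 - 492687 = -43203969327058/87698535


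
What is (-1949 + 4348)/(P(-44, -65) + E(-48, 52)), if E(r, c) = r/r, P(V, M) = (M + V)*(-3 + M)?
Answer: 2399/7413 ≈ 0.32362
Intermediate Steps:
P(V, M) = (-3 + M)*(M + V)
E(r, c) = 1
(-1949 + 4348)/(P(-44, -65) + E(-48, 52)) = (-1949 + 4348)/(((-65)**2 - 3*(-65) - 3*(-44) - 65*(-44)) + 1) = 2399/((4225 + 195 + 132 + 2860) + 1) = 2399/(7412 + 1) = 2399/7413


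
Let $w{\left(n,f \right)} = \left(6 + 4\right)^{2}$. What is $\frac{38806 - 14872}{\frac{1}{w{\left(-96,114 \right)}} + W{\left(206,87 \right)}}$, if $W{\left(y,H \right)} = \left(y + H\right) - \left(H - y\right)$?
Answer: $\frac{2393400}{41201} \approx 58.091$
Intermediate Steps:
$w{\left(n,f \right)} = 100$ ($w{\left(n,f \right)} = 10^{2} = 100$)
$W{\left(y,H \right)} = 2 y$ ($W{\left(y,H \right)} = \left(H + y\right) - \left(H - y\right) = 2 y$)
$\frac{38806 - 14872}{\frac{1}{w{\left(-96,114 \right)}} + W{\left(206,87 \right)}} = \frac{38806 - 14872}{\frac{1}{100} + 2 \cdot 206} = \frac{23934}{\frac{1}{100} + 412} = \frac{23934}{\frac{41201}{100}} = 23934 \cdot \frac{100}{41201} = \frac{2393400}{41201}$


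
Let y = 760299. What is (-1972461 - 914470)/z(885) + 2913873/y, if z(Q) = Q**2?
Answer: 29095809352/198495061425 ≈ 0.14658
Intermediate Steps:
(-1972461 - 914470)/z(885) + 2913873/y = (-1972461 - 914470)/(885**2) + 2913873/760299 = -2886931/783225 + 2913873*(1/760299) = -2886931*1/783225 + 971291/253433 = -2886931/783225 + 971291/253433 = 29095809352/198495061425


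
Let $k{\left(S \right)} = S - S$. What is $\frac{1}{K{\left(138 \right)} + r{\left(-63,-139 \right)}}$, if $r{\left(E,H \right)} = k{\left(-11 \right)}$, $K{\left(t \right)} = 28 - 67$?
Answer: $- \frac{1}{39} \approx -0.025641$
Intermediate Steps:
$k{\left(S \right)} = 0$
$K{\left(t \right)} = -39$
$r{\left(E,H \right)} = 0$
$\frac{1}{K{\left(138 \right)} + r{\left(-63,-139 \right)}} = \frac{1}{-39 + 0} = \frac{1}{-39} = - \frac{1}{39}$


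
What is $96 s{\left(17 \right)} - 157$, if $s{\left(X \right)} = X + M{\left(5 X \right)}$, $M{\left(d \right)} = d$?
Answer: $9635$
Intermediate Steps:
$s{\left(X \right)} = 6 X$ ($s{\left(X \right)} = X + 5 X = 6 X$)
$96 s{\left(17 \right)} - 157 = 96 \cdot 6 \cdot 17 - 157 = 96 \cdot 102 - 157 = 9792 - 157 = 9635$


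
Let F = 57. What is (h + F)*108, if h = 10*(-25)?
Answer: -20844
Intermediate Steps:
h = -250
(h + F)*108 = (-250 + 57)*108 = -193*108 = -20844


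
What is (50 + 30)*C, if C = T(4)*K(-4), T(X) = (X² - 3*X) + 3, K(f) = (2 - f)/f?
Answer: -840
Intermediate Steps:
K(f) = (2 - f)/f
T(X) = 3 + X² - 3*X
C = -21/2 (C = (3 + 4² - 3*4)*((2 - 1*(-4))/(-4)) = (3 + 16 - 12)*(-(2 + 4)/4) = 7*(-¼*6) = 7*(-3/2) = -21/2 ≈ -10.500)
(50 + 30)*C = (50 + 30)*(-21/2) = 80*(-21/2) = -840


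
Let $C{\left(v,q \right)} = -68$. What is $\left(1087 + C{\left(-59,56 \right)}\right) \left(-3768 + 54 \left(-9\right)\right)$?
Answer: $-4334826$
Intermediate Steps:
$\left(1087 + C{\left(-59,56 \right)}\right) \left(-3768 + 54 \left(-9\right)\right) = \left(1087 - 68\right) \left(-3768 + 54 \left(-9\right)\right) = 1019 \left(-3768 - 486\right) = 1019 \left(-4254\right) = -4334826$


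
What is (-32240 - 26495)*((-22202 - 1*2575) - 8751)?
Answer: 1969267080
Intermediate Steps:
(-32240 - 26495)*((-22202 - 1*2575) - 8751) = -58735*((-22202 - 2575) - 8751) = -58735*(-24777 - 8751) = -58735*(-33528) = 1969267080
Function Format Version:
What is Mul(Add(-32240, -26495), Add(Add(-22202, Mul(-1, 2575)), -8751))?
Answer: 1969267080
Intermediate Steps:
Mul(Add(-32240, -26495), Add(Add(-22202, Mul(-1, 2575)), -8751)) = Mul(-58735, Add(Add(-22202, -2575), -8751)) = Mul(-58735, Add(-24777, -8751)) = Mul(-58735, -33528) = 1969267080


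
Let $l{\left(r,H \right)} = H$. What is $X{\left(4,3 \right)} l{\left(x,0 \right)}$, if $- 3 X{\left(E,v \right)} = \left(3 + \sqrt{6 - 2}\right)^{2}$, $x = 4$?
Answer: $0$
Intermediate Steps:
$X{\left(E,v \right)} = - \frac{25}{3}$ ($X{\left(E,v \right)} = - \frac{\left(3 + \sqrt{6 - 2}\right)^{2}}{3} = - \frac{\left(3 + \sqrt{4}\right)^{2}}{3} = - \frac{\left(3 + 2\right)^{2}}{3} = - \frac{5^{2}}{3} = \left(- \frac{1}{3}\right) 25 = - \frac{25}{3}$)
$X{\left(4,3 \right)} l{\left(x,0 \right)} = \left(- \frac{25}{3}\right) 0 = 0$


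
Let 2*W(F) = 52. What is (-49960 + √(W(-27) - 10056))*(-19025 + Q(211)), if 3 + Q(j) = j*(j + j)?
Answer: -3497899440 + 70014*I*√10030 ≈ -3.4979e+9 + 7.0119e+6*I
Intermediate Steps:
Q(j) = -3 + 2*j² (Q(j) = -3 + j*(j + j) = -3 + j*(2*j) = -3 + 2*j²)
W(F) = 26 (W(F) = (½)*52 = 26)
(-49960 + √(W(-27) - 10056))*(-19025 + Q(211)) = (-49960 + √(26 - 10056))*(-19025 + (-3 + 2*211²)) = (-49960 + √(-10030))*(-19025 + (-3 + 2*44521)) = (-49960 + I*√10030)*(-19025 + (-3 + 89042)) = (-49960 + I*√10030)*(-19025 + 89039) = (-49960 + I*√10030)*70014 = -3497899440 + 70014*I*√10030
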